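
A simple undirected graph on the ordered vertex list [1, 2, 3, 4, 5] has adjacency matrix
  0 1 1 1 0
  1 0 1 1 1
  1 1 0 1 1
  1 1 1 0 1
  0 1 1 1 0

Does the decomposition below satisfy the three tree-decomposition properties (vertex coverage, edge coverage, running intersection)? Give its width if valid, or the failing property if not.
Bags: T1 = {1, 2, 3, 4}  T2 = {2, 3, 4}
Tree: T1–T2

A tree decomposition must satisfy three properties: every vertex lies in some bag; for every edge, both endpoints lie together in some bag; and for every vertex, the bags containing it form a connected subtree. Here vertex 5 appears in no bag, so the decomposition is invalid.

No — vertex 5 appears in no bag.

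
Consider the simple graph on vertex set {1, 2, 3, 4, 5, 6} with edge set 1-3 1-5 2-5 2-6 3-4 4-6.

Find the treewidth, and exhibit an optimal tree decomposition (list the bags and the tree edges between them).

Each bag holds 3 vertices, so the decomposition has width 2, which upper-bounds the treewidth. The edges 6–2–5–1–3–4–6 form a cycle, so G is not a tree and its treewidth is at least 2. Therefore the treewidth is 2.

Treewidth 2.
One such decomposition:
Bags: B1 = {2, 5, 6}  B2 = {1, 5, 6}  B3 = {1, 3, 6}  B4 = {3, 4, 6}
Tree: B1–B2, B2–B3, B3–B4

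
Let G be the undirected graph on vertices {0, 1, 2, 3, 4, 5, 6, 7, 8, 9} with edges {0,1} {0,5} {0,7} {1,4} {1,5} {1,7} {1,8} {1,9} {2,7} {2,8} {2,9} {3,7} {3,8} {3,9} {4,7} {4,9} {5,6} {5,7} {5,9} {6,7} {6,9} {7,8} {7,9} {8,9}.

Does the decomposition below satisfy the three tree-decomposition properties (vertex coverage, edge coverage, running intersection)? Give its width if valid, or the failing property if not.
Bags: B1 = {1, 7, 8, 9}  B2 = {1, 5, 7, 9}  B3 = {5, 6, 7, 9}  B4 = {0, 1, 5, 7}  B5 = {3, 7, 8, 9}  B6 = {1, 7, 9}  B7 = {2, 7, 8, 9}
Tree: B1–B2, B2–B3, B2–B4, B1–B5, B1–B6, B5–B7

A tree decomposition must satisfy three properties: every vertex lies in some bag; for every edge, both endpoints lie together in some bag; and for every vertex, the bags containing it form a connected subtree. Here vertex 4 appears in no bag, so the decomposition is invalid.

No — vertex 4 appears in no bag.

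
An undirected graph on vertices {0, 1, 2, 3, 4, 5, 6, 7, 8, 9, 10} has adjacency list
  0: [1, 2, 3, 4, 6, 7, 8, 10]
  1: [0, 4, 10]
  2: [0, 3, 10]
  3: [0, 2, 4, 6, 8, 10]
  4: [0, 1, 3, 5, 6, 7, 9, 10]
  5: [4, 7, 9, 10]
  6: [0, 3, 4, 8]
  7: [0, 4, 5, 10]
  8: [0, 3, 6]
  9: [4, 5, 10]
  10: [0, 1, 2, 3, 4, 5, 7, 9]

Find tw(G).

A width-3 tree decomposition is:
Bags: B1 = {0, 3, 4, 10}  B2 = {0, 4, 7, 10}  B3 = {0, 3, 4, 6}  B4 = {0, 3, 6, 8}  B5 = {0, 1, 4, 10}  B6 = {4, 5, 7, 10}  B7 = {0, 2, 3, 10}  B8 = {4, 5, 9, 10}
Tree: B1–B2, B1–B3, B3–B4, B2–B5, B2–B6, B1–B7, B6–B8
The largest bag has 4 vertices, giving width 3; this decomposition certifies tw(G) ≤ 3. On the other hand G contains the 4-clique {0, 1, 4, 10}. A clique must lie in a single bag of any decomposition, so no decomposition can have width below 3. The upper and lower bounds meet at 3, so that is the treewidth.

3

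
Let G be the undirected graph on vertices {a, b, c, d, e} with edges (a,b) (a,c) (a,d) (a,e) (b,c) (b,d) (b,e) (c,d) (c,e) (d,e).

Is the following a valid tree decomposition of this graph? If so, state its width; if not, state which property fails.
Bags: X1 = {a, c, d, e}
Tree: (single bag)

A tree decomposition must satisfy three properties: every vertex lies in some bag; for every edge, both endpoints lie together in some bag; and for every vertex, the bags containing it form a connected subtree. Here vertex b appears in no bag, so the decomposition is invalid.

No — vertex b appears in no bag.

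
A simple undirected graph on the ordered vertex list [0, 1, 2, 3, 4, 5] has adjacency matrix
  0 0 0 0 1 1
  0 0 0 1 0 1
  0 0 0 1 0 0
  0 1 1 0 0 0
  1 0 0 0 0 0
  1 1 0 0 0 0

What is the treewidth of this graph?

A width-1 tree decomposition is:
Bags: B1 = {0, 4}  B2 = {0, 5}  B3 = {1, 5}  B4 = {1, 3}  B5 = {2, 3}
Tree: B1–B2, B2–B3, B3–B4, B4–B5
The largest bag has 2 vertices, giving width 1; this decomposition certifies tw(G) ≤ 1. Since G has at least one edge (e.g. 4–0), it is not an edgeless graph, so tw(G) ≥ 1. Combining the bounds, tw(G) = 1.

1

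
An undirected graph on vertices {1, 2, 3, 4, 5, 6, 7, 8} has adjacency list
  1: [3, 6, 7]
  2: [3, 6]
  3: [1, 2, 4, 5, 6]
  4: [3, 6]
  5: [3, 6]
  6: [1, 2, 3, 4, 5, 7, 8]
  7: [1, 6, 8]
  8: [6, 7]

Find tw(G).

2

A width-2 tree decomposition is:
Bags: B1 = {1, 3, 6}  B2 = {3, 4, 6}  B3 = {2, 3, 6}  B4 = {3, 5, 6}  B5 = {1, 6, 7}  B6 = {6, 7, 8}
Tree: B1–B2, B2–B3, B1–B4, B1–B5, B5–B6
Every bag has size at most 3, so the width is 3 − 1 = 2 and tw(G) ≤ 2. Conversely, {6, 7, 8} is a clique of size 3, and the vertices of any clique must share a bag in every tree decomposition; so some bag has ≥ 3 vertices and tw(G) ≥ 2. Combining the bounds, tw(G) = 2.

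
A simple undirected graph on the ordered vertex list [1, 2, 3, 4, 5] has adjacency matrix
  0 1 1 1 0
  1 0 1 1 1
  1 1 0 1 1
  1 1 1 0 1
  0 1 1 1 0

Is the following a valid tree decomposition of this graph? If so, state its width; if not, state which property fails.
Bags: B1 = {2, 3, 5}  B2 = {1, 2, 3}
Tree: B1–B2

No — vertex 4 appears in no bag.

A tree decomposition must satisfy three properties: every vertex lies in some bag; for every edge, both endpoints lie together in some bag; and for every vertex, the bags containing it form a connected subtree. Here vertex 4 appears in no bag, so the decomposition is invalid.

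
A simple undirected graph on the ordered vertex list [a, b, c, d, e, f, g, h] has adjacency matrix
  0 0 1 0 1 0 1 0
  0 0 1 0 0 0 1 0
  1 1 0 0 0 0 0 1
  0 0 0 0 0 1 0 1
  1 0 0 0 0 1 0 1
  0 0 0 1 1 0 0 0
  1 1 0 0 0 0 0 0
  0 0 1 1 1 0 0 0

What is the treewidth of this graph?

2

A width-2 tree decomposition is:
Bags: B1 = {d, e, f}  B2 = {d, e, h}  B3 = {a, e, h}  B4 = {a, c, h}  B5 = {a, c, g}  B6 = {b, c, g}
Tree: B1–B2, B2–B3, B3–B4, B4–B5, B5–B6
Each bag holds 3 vertices, so the decomposition has width 2, which upper-bounds the treewidth. The edges f–d–h–e–f form a cycle, so G is not a tree and its treewidth is at least 2. The upper and lower bounds meet at 2, so that is the treewidth.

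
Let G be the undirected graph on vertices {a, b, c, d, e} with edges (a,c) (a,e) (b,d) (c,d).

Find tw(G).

1

A width-1 tree decomposition is:
Bags: B1 = {b, d}  B2 = {c, d}  B3 = {a, c}  B4 = {a, e}
Tree: B1–B2, B2–B3, B3–B4
Each bag holds 2 vertices, so the decomposition has width 1, which upper-bounds the treewidth. Since G has at least one edge (e.g. b–d), it is not an edgeless graph, so tw(G) ≥ 1. The upper and lower bounds meet at 1, so that is the treewidth.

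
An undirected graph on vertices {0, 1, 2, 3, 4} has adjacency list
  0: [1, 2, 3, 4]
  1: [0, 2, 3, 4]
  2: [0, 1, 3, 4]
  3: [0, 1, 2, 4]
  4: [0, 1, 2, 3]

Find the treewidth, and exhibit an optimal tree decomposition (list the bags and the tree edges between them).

A single bag containing all 5 vertices is trivially a valid decomposition of width 4. Conversely, {0, 1, 2, 3, 4} is a clique of size 5, and the vertices of any clique must share a bag in every tree decomposition; so some bag has ≥ 5 vertices and tw(G) ≥ 4. Hence tw(G) = 4 exactly.

Treewidth 4.
One optimal decomposition is:
Bags: B1 = {0, 1, 2, 3, 4}
Tree: (single bag)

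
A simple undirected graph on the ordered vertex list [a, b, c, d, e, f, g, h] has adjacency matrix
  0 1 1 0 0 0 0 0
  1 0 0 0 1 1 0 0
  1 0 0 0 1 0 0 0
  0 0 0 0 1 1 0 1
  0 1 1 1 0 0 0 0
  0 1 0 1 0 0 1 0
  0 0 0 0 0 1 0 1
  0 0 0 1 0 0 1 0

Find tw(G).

2

A width-2 tree decomposition is:
Bags: B1 = {d, g, h}  B2 = {d, f, g}  B3 = {d, e, f}  B4 = {b, e, f}  B5 = {b, c, e}  B6 = {a, b, c}
Tree: B1–B2, B2–B3, B3–B4, B4–B5, B5–B6
The largest bag has 3 vertices, giving width 2; this decomposition certifies tw(G) ≤ 2. Since h–g–f–d–h is a cycle in G, G is not acyclic. Forests are exactly the graphs of treewidth ≤ 1, so tw(G) ≥ 2. Hence tw(G) = 2 exactly.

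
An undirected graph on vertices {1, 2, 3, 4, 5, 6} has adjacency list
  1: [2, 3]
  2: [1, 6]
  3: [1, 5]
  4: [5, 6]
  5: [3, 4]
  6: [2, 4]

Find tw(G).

A width-2 tree decomposition is:
Bags: B1 = {4, 5, 6}  B2 = {3, 5, 6}  B3 = {1, 3, 6}  B4 = {1, 2, 6}
Tree: B1–B2, B2–B3, B3–B4
Every bag has size at most 3, so the width is 3 − 1 = 2 and tw(G) ≤ 2. For the lower bound, G contains the cycle 6–4–5–3–1–2–6, so G is not a forest; only forests have treewidth ≤ 1, hence tw(G) ≥ 2. Hence tw(G) = 2 exactly.

2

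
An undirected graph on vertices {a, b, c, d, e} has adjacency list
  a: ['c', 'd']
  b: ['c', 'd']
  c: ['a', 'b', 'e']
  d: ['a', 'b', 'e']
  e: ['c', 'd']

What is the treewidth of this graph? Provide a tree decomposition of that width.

Each bag holds 3 vertices, so the decomposition has width 2, which upper-bounds the treewidth. Since d–b–c–a–d is a cycle in G, G is not acyclic. Forests are exactly the graphs of treewidth ≤ 1, so tw(G) ≥ 2. The upper and lower bounds meet at 2, so that is the treewidth.

Treewidth 2.
One optimal decomposition is:
Bags: B1 = {b, c, d}  B2 = {a, c, d}  B3 = {c, d, e}
Tree: B1–B2, B2–B3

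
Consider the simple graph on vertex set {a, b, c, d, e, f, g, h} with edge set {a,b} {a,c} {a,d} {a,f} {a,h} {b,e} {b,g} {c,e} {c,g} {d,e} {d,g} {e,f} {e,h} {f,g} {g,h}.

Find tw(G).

A width-3 tree decomposition is:
Bags: B1 = {a, b, e, g}  B2 = {a, c, e, g}  B3 = {a, e, f, g}  B4 = {a, d, e, g}  B5 = {a, e, g, h}
Tree: B1–B2, B2–B3, B3–B4, B4–B5
The largest bag has 4 vertices, giving width 3; this decomposition certifies tw(G) ≤ 3. For the lower bound: the 4 vertex sets {b,g}, {a,c}, {e}, {f} are disjoint, each induces a connected subgraph, and every pair is joined by at least one edge of G. Contracting each set to a single vertex therefore yields K_{4} as a minor, and since treewidth is minor-monotone, tw(G) ≥ tw(K_{4}) = 3. Hence tw(G) = 3 exactly.

3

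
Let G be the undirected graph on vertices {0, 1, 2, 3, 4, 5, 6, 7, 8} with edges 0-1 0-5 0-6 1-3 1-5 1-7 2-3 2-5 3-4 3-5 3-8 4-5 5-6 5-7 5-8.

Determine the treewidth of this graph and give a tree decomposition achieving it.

Treewidth 2.
One optimal decomposition is:
Bags: B1 = {1, 3, 5}  B2 = {0, 1, 5}  B3 = {3, 4, 5}  B4 = {0, 5, 6}  B5 = {2, 3, 5}  B6 = {1, 5, 7}  B7 = {3, 5, 8}
Tree: B1–B2, B1–B3, B2–B4, B3–B5, B2–B6, B3–B7

The largest bag has 3 vertices, giving width 2; this decomposition certifies tw(G) ≤ 2. Conversely, {0, 1, 5} is a clique of size 3, and the vertices of any clique must share a bag in every tree decomposition; so some bag has ≥ 3 vertices and tw(G) ≥ 2. Therefore the treewidth is 2.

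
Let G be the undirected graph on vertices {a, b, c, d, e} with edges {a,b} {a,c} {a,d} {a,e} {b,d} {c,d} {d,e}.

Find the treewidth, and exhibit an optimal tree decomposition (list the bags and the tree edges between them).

Each bag holds 3 vertices, so the decomposition has width 2, which upper-bounds the treewidth. Conversely, {a, d, e} is a clique of size 3, and the vertices of any clique must share a bag in every tree decomposition; so some bag has ≥ 3 vertices and tw(G) ≥ 2. Combining the bounds, tw(G) = 2.

Treewidth 2.
Bags: B1 = {a, d, e}  B2 = {a, c, d}  B3 = {a, b, d}
Tree: B1–B2, B1–B3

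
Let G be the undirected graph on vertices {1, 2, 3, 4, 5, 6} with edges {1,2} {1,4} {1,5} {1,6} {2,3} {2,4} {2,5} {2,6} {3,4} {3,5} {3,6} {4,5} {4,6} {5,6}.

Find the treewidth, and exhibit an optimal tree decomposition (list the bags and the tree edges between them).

Treewidth 4.
One such decomposition:
Bags: B1 = {1, 2, 4, 5, 6}  B2 = {2, 3, 4, 5, 6}
Tree: B1–B2

Each bag holds 5 vertices, so the decomposition has width 4, which upper-bounds the treewidth. On the other hand G contains the 5-clique {1, 2, 4, 5, 6}. A clique must lie in a single bag of any decomposition, so no decomposition can have width below 4. Combining the bounds, tw(G) = 4.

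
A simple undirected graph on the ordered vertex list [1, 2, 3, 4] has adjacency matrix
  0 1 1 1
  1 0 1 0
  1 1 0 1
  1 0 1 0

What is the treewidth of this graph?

2

A width-2 tree decomposition is:
Bags: B1 = {1, 3, 4}  B2 = {1, 2, 3}
Tree: B1–B2
Every bag has size at most 3, so the width is 3 − 1 = 2 and tw(G) ≤ 2. For the lower bound, the 3 vertices {1, 2, 3} are pairwise adjacent, and any tree decomposition puts a clique entirely inside one bag — forcing width ≥ 2. Combining the bounds, tw(G) = 2.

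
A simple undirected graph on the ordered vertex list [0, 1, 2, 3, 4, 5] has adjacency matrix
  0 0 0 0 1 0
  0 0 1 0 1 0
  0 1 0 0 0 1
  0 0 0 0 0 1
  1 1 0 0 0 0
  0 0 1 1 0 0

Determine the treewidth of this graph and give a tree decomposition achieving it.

Treewidth 1.
One such decomposition:
Bags: B1 = {0, 4}  B2 = {1, 4}  B3 = {1, 2}  B4 = {2, 5}  B5 = {3, 5}
Tree: B1–B2, B2–B3, B3–B4, B4–B5

Each bag holds 2 vertices, so the decomposition has width 1, which upper-bounds the treewidth. Any graph with an edge has treewidth ≥ 1, and G has the edge 0–4. Combining the bounds, tw(G) = 1.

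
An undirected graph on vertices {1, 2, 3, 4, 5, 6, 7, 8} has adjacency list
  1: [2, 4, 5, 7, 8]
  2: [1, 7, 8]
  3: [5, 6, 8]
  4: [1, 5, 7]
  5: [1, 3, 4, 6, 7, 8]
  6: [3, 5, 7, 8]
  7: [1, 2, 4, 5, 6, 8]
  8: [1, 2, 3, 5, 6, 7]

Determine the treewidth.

A width-3 tree decomposition is:
Bags: B1 = {1, 5, 7, 8}  B2 = {1, 4, 5, 7}  B3 = {5, 6, 7, 8}  B4 = {3, 5, 6, 8}  B5 = {1, 2, 7, 8}
Tree: B1–B2, B1–B3, B3–B4, B1–B5
Every bag has size at most 4, so the width is 4 − 1 = 3 and tw(G) ≤ 3. On the other hand G contains the 4-clique {1, 2, 7, 8}. A clique must lie in a single bag of any decomposition, so no decomposition can have width below 3. Therefore the treewidth is 3.

3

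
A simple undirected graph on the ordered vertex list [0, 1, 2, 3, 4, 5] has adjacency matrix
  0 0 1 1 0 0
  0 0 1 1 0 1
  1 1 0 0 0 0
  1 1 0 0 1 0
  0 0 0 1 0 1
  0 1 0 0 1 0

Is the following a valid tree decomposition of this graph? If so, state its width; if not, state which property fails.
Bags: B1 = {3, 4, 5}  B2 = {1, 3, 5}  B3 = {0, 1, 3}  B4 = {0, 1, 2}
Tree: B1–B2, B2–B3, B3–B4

Every vertex of G appears in some bag (union = {0, 1, 2, 3, 4, 5}); every edge is covered by a bag; and for each vertex v the set of bags containing v is connected in the bag tree. The decomposition is therefore valid. The largest bag has 3 vertices, so the width is 2.

Yes; width 2.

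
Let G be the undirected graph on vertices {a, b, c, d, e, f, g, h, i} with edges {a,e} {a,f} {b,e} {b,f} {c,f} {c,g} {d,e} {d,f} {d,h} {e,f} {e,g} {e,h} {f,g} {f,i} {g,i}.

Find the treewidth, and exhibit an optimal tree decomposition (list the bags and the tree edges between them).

Treewidth 2.
One such decomposition:
Bags: B1 = {d, e, f}  B2 = {e, f, g}  B3 = {c, f, g}  B4 = {f, g, i}  B5 = {a, e, f}  B6 = {d, e, h}  B7 = {b, e, f}
Tree: B1–B2, B2–B3, B2–B4, B1–B5, B1–B6, B1–B7

The largest bag has 3 vertices, giving width 2; this decomposition certifies tw(G) ≤ 2. For the lower bound, the 3 vertices {d, e, h} are pairwise adjacent, and any tree decomposition puts a clique entirely inside one bag — forcing width ≥ 2. The upper and lower bounds meet at 2, so that is the treewidth.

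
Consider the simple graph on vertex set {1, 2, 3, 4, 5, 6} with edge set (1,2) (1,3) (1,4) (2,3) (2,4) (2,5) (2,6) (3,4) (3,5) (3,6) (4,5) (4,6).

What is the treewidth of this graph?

3

A width-3 tree decomposition is:
Bags: B1 = {2, 3, 4, 6}  B2 = {2, 3, 4, 5}  B3 = {1, 2, 3, 4}
Tree: B1–B2, B1–B3
The largest bag has 4 vertices, giving width 3; this decomposition certifies tw(G) ≤ 3. Conversely, {1, 2, 3, 4} is a clique of size 4, and the vertices of any clique must share a bag in every tree decomposition; so some bag has ≥ 4 vertices and tw(G) ≥ 3. Combining the bounds, tw(G) = 3.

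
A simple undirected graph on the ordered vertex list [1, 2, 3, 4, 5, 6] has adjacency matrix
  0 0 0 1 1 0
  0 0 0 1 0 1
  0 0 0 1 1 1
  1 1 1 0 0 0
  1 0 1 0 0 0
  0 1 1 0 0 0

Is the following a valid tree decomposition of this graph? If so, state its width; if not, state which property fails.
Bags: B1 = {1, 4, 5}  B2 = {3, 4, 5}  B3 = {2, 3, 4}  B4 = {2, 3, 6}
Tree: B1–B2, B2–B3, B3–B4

Yes; width 2.

Every vertex of G appears in some bag (union = {1, 2, 3, 4, 5, 6}); every edge is covered by a bag; and for each vertex v the set of bags containing v is connected in the bag tree. The decomposition is therefore valid. The largest bag has 3 vertices, so the width is 2.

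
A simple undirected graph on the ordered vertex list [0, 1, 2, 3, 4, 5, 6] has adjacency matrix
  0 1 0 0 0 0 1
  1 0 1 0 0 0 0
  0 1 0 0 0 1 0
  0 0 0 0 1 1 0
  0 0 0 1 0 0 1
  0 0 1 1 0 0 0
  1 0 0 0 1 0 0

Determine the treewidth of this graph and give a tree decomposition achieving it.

Treewidth 2.
Bags: B1 = {0, 1, 6}  B2 = {1, 2, 6}  B3 = {2, 5, 6}  B4 = {3, 5, 6}  B5 = {3, 4, 6}
Tree: B1–B2, B2–B3, B3–B4, B4–B5

Every bag has size at most 3, so the width is 3 − 1 = 2 and tw(G) ≤ 2. The edges 6–0–1–2–5–3–4–6 form a cycle, so G is not a tree and its treewidth is at least 2. Therefore the treewidth is 2.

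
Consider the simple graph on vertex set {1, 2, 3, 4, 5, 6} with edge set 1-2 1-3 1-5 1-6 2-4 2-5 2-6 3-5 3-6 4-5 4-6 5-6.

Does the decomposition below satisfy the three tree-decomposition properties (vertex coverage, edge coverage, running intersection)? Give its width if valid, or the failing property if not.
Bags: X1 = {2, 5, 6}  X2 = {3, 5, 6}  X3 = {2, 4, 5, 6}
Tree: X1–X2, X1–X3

A tree decomposition must satisfy three properties: every vertex lies in some bag; for every edge, both endpoints lie together in some bag; and for every vertex, the bags containing it form a connected subtree. Here vertex 1 appears in no bag, so the decomposition is invalid.

No — vertex 1 appears in no bag.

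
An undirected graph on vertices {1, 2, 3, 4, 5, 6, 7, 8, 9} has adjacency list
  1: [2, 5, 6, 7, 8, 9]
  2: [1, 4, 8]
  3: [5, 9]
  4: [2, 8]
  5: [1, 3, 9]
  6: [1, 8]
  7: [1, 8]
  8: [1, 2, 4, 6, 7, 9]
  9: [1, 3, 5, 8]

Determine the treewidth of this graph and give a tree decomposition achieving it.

Treewidth 2.
One optimal decomposition is:
Bags: B1 = {1, 8, 9}  B2 = {1, 5, 9}  B3 = {3, 5, 9}  B4 = {1, 6, 8}  B5 = {1, 7, 8}  B6 = {1, 2, 8}  B7 = {2, 4, 8}
Tree: B1–B2, B2–B3, B1–B4, B4–B5, B5–B6, B6–B7

The largest bag has 3 vertices, giving width 2; this decomposition certifies tw(G) ≤ 2. For the lower bound, the 3 vertices {1, 8, 9} are pairwise adjacent, and any tree decomposition puts a clique entirely inside one bag — forcing width ≥ 2. Combining the bounds, tw(G) = 2.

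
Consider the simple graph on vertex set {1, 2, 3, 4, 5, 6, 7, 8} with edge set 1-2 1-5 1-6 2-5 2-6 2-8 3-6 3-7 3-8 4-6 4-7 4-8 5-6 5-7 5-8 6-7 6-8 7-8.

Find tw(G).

A width-3 tree decomposition is:
Bags: B1 = {5, 6, 7, 8}  B2 = {4, 6, 7, 8}  B3 = {3, 6, 7, 8}  B4 = {2, 5, 6, 8}  B5 = {1, 2, 5, 6}
Tree: B1–B2, B1–B3, B1–B4, B4–B5
Every bag has size at most 4, so the width is 4 − 1 = 3 and tw(G) ≤ 3. On the other hand G contains the 4-clique {2, 5, 6, 8}. A clique must lie in a single bag of any decomposition, so no decomposition can have width below 3. The upper and lower bounds meet at 3, so that is the treewidth.

3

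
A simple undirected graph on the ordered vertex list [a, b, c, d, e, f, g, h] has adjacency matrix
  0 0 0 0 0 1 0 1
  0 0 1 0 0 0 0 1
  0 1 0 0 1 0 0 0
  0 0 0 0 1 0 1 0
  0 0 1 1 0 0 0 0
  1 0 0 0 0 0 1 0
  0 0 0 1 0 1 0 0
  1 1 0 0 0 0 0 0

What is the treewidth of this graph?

A width-2 tree decomposition is:
Bags: B1 = {a, f, g}  B2 = {a, g, h}  B3 = {b, g, h}  B4 = {b, c, g}  B5 = {c, e, g}  B6 = {d, e, g}
Tree: B1–B2, B2–B3, B3–B4, B4–B5, B5–B6
The largest bag has 3 vertices, giving width 2; this decomposition certifies tw(G) ≤ 2. For the lower bound, G contains the cycle g–f–a–h–b–c–e–d–g, so G is not a forest; only forests have treewidth ≤ 1, hence tw(G) ≥ 2. Combining the bounds, tw(G) = 2.

2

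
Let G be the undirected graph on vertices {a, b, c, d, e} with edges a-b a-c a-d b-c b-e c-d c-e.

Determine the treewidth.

2

A width-2 tree decomposition is:
Bags: B1 = {a, b, c}  B2 = {b, c, e}  B3 = {a, c, d}
Tree: B1–B2, B1–B3
Each bag holds 3 vertices, so the decomposition has width 2, which upper-bounds the treewidth. On the other hand G contains the 3-clique {b, c, e}. A clique must lie in a single bag of any decomposition, so no decomposition can have width below 2. Hence tw(G) = 2 exactly.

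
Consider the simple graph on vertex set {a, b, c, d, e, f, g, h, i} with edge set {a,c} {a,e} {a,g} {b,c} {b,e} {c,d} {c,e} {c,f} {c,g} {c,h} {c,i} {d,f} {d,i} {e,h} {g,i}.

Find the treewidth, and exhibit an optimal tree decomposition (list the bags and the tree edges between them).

Every bag has size at most 3, so the width is 3 − 1 = 2 and tw(G) ≤ 2. Conversely, {c, d, f} is a clique of size 3, and the vertices of any clique must share a bag in every tree decomposition; so some bag has ≥ 3 vertices and tw(G) ≥ 2. The upper and lower bounds meet at 2, so that is the treewidth.

Treewidth 2.
One optimal decomposition is:
Bags: B1 = {c, g, i}  B2 = {c, d, i}  B3 = {a, c, g}  B4 = {c, d, f}  B5 = {a, c, e}  B6 = {b, c, e}  B7 = {c, e, h}
Tree: B1–B2, B1–B3, B2–B4, B3–B5, B5–B6, B6–B7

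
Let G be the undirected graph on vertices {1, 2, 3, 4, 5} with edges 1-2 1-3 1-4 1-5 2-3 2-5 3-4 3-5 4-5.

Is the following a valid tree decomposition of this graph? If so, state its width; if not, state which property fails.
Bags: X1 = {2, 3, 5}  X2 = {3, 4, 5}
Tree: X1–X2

No — vertex 1 appears in no bag.

A tree decomposition must satisfy three properties: every vertex lies in some bag; for every edge, both endpoints lie together in some bag; and for every vertex, the bags containing it form a connected subtree. Here vertex 1 appears in no bag, so the decomposition is invalid.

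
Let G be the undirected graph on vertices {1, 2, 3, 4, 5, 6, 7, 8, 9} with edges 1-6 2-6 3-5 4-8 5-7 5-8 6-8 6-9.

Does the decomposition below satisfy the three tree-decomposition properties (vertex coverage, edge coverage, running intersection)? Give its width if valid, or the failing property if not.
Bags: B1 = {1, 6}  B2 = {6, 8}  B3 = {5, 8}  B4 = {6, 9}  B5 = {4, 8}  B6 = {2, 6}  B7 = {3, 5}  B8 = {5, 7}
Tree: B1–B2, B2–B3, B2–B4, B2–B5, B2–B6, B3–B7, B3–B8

Yes; width 1.

Checking the three conditions: (i) the bags cover all of {1, 2, 3, 4, 5, 6, 7, 8, 9}; (ii) for each edge, some bag contains both endpoints; (iii) the bags containing any fixed vertex form a subtree. All hold, so the decomposition is valid with width 2 − 1 = 1.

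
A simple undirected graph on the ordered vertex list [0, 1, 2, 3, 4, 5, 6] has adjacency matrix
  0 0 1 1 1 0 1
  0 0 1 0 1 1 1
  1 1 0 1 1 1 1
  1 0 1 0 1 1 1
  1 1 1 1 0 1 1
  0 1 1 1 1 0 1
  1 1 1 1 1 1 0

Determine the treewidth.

4

A width-4 tree decomposition is:
Bags: B1 = {2, 3, 4, 5, 6}  B2 = {1, 2, 4, 5, 6}  B3 = {0, 2, 3, 4, 6}
Tree: B1–B2, B1–B3
Every bag has size at most 5, so the width is 5 − 1 = 4 and tw(G) ≤ 4. For the lower bound, the 5 vertices {1, 2, 4, 5, 6} are pairwise adjacent, and any tree decomposition puts a clique entirely inside one bag — forcing width ≥ 4. Hence tw(G) = 4 exactly.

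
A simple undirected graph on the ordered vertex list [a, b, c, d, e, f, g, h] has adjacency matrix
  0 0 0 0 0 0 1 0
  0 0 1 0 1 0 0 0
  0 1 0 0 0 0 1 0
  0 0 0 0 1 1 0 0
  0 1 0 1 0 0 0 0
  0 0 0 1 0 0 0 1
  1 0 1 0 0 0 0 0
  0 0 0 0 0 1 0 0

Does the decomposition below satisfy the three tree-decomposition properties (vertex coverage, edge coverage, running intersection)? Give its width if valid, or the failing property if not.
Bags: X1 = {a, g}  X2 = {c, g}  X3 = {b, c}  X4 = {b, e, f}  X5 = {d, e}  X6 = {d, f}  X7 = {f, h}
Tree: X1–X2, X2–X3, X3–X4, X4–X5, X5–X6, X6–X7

No — bags containing vertex f are not connected in the tree.

A tree decomposition must satisfy three properties: every vertex lies in some bag; for every edge, both endpoints lie together in some bag; and for every vertex, the bags containing it form a connected subtree. Here bags containing vertex f are not connected in the tree, so the decomposition is invalid.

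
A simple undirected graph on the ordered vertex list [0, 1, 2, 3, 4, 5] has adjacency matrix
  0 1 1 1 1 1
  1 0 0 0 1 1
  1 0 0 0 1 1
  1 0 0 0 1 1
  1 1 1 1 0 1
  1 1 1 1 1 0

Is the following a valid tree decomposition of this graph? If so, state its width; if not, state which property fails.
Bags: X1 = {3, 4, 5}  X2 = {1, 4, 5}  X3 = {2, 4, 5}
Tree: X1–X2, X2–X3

No — vertex 0 appears in no bag.

A tree decomposition must satisfy three properties: every vertex lies in some bag; for every edge, both endpoints lie together in some bag; and for every vertex, the bags containing it form a connected subtree. Here vertex 0 appears in no bag, so the decomposition is invalid.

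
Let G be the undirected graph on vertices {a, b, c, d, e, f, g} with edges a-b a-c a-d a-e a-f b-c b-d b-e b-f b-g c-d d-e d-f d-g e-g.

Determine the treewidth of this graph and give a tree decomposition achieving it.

Treewidth 3.
Bags: B1 = {b, d, e, g}  B2 = {a, b, d, e}  B3 = {a, b, d, f}  B4 = {a, b, c, d}
Tree: B1–B2, B2–B3, B3–B4

Each bag holds 4 vertices, so the decomposition has width 3, which upper-bounds the treewidth. For the lower bound, the 4 vertices {b, d, e, g} are pairwise adjacent, and any tree decomposition puts a clique entirely inside one bag — forcing width ≥ 3. Therefore the treewidth is 3.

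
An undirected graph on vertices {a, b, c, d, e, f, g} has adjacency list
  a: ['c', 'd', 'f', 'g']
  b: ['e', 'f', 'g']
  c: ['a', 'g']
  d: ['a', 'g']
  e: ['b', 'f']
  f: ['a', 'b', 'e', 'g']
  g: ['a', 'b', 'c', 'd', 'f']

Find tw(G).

A width-2 tree decomposition is:
Bags: B1 = {b, e, f}  B2 = {b, f, g}  B3 = {a, f, g}  B4 = {a, d, g}  B5 = {a, c, g}
Tree: B1–B2, B2–B3, B3–B4, B4–B5
The largest bag has 3 vertices, giving width 2; this decomposition certifies tw(G) ≤ 2. For the lower bound, the 3 vertices {a, d, g} are pairwise adjacent, and any tree decomposition puts a clique entirely inside one bag — forcing width ≥ 2. Combining the bounds, tw(G) = 2.

2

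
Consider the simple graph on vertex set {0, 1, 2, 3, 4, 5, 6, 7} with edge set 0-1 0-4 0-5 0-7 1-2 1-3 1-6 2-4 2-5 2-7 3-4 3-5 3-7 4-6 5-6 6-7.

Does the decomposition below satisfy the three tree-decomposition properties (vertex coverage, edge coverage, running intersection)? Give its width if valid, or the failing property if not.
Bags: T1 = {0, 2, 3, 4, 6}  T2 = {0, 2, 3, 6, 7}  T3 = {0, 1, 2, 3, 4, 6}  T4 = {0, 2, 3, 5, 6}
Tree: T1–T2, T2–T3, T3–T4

A tree decomposition must satisfy three properties: every vertex lies in some bag; for every edge, both endpoints lie together in some bag; and for every vertex, the bags containing it form a connected subtree. Here bags containing vertex 4 are not connected in the tree, so the decomposition is invalid.

No — bags containing vertex 4 are not connected in the tree.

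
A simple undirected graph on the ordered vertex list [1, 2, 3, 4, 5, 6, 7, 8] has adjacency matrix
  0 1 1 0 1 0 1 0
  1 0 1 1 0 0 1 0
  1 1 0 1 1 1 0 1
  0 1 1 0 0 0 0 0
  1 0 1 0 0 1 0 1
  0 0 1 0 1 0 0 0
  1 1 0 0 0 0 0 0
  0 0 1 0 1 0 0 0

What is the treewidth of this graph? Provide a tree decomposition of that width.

Each bag holds 3 vertices, so the decomposition has width 2, which upper-bounds the treewidth. On the other hand G contains the 3-clique {1, 2, 3}. A clique must lie in a single bag of any decomposition, so no decomposition can have width below 2. Hence tw(G) = 2 exactly.

Treewidth 2.
One such decomposition:
Bags: B1 = {3, 5, 6}  B2 = {1, 3, 5}  B3 = {1, 2, 3}  B4 = {1, 2, 7}  B5 = {2, 3, 4}  B6 = {3, 5, 8}
Tree: B1–B2, B2–B3, B3–B4, B3–B5, B1–B6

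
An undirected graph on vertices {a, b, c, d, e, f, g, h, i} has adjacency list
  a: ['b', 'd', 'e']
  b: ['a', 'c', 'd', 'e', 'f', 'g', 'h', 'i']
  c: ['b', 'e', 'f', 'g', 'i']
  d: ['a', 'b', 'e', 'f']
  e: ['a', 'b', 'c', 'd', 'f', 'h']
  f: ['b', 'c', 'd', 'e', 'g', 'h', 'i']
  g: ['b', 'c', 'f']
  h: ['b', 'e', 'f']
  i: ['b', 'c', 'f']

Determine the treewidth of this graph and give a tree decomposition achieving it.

Treewidth 3.
Bags: B1 = {a, b, d, e}  B2 = {b, d, e, f}  B3 = {b, e, f, h}  B4 = {b, c, e, f}  B5 = {b, c, f, i}  B6 = {b, c, f, g}
Tree: B1–B2, B2–B3, B3–B4, B4–B5, B4–B6

The largest bag has 4 vertices, giving width 3; this decomposition certifies tw(G) ≤ 3. For the lower bound, the 4 vertices {a, b, d, e} are pairwise adjacent, and any tree decomposition puts a clique entirely inside one bag — forcing width ≥ 3. Hence tw(G) = 3 exactly.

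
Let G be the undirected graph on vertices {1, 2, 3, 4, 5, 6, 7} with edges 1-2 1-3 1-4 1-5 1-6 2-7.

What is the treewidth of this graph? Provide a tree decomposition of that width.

Treewidth 1.
Bags: B1 = {1, 5}  B2 = {1, 2}  B3 = {1, 3}  B4 = {2, 7}  B5 = {1, 6}  B6 = {1, 4}
Tree: B1–B2, B2–B3, B2–B4, B2–B5, B3–B6

Each bag holds 2 vertices, so the decomposition has width 1, which upper-bounds the treewidth. G has an edge, so its treewidth is at least 1. The upper and lower bounds meet at 1, so that is the treewidth.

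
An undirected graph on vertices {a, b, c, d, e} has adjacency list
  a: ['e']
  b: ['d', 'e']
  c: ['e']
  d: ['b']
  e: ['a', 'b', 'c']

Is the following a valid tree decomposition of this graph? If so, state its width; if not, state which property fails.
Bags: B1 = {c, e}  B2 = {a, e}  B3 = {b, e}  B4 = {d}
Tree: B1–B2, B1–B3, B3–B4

No — edge (b,d) lies in no bag.

A tree decomposition must satisfy three properties: every vertex lies in some bag; for every edge, both endpoints lie together in some bag; and for every vertex, the bags containing it form a connected subtree. Here edge (b,d) lies in no bag, so the decomposition is invalid.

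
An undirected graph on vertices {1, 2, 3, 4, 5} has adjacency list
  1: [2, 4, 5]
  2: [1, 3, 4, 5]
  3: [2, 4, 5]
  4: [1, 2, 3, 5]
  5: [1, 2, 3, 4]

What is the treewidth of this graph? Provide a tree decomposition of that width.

Each bag holds 4 vertices, so the decomposition has width 3, which upper-bounds the treewidth. For the lower bound, the 4 vertices {1, 2, 4, 5} are pairwise adjacent, and any tree decomposition puts a clique entirely inside one bag — forcing width ≥ 3. Combining the bounds, tw(G) = 3.

Treewidth 3.
One optimal decomposition is:
Bags: B1 = {1, 2, 4, 5}  B2 = {2, 3, 4, 5}
Tree: B1–B2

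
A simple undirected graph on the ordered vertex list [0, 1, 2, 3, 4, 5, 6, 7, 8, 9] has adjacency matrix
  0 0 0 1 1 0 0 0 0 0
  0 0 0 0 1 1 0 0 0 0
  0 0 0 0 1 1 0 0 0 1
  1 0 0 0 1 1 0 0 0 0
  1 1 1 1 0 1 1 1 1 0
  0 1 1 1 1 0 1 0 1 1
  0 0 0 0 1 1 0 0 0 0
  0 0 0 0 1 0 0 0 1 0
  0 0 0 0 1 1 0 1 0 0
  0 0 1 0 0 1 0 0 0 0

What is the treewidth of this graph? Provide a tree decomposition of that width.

Every bag has size at most 3, so the width is 3 − 1 = 2 and tw(G) ≤ 2. For the lower bound, the 3 vertices {2, 5, 9} are pairwise adjacent, and any tree decomposition puts a clique entirely inside one bag — forcing width ≥ 2. Combining the bounds, tw(G) = 2.

Treewidth 2.
One such decomposition:
Bags: B1 = {3, 4, 5}  B2 = {2, 4, 5}  B3 = {2, 5, 9}  B4 = {4, 5, 8}  B5 = {1, 4, 5}  B6 = {0, 3, 4}  B7 = {4, 7, 8}  B8 = {4, 5, 6}
Tree: B1–B2, B2–B3, B2–B4, B4–B5, B1–B6, B4–B7, B4–B8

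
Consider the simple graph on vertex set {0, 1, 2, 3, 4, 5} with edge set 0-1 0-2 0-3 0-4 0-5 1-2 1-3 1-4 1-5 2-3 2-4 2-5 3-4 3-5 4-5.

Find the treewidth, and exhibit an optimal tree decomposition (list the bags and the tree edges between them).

A single bag containing all 6 vertices is trivially a valid decomposition of width 5. On the other hand G contains the 6-clique {0, 1, 2, 3, 4, 5}. A clique must lie in a single bag of any decomposition, so no decomposition can have width below 5. Hence tw(G) = 5 exactly.

Treewidth 5.
One optimal decomposition is:
Bags: B1 = {0, 1, 2, 3, 4, 5}
Tree: (single bag)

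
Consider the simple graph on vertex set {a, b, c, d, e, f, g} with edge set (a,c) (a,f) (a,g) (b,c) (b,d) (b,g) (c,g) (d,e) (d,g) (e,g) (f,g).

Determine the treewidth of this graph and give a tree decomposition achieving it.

Every bag has size at most 3, so the width is 3 − 1 = 2 and tw(G) ≤ 2. Conversely, {d, e, g} is a clique of size 3, and the vertices of any clique must share a bag in every tree decomposition; so some bag has ≥ 3 vertices and tw(G) ≥ 2. Combining the bounds, tw(G) = 2.

Treewidth 2.
Bags: B1 = {d, e, g}  B2 = {b, d, g}  B3 = {b, c, g}  B4 = {a, c, g}  B5 = {a, f, g}
Tree: B1–B2, B2–B3, B3–B4, B4–B5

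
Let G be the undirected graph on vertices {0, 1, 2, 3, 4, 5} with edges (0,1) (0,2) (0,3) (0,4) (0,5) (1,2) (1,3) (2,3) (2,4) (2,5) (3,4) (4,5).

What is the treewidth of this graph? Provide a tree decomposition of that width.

Treewidth 3.
One optimal decomposition is:
Bags: B1 = {0, 2, 3, 4}  B2 = {0, 2, 4, 5}  B3 = {0, 1, 2, 3}
Tree: B1–B2, B1–B3

The largest bag has 4 vertices, giving width 3; this decomposition certifies tw(G) ≤ 3. On the other hand G contains the 4-clique {0, 1, 2, 3}. A clique must lie in a single bag of any decomposition, so no decomposition can have width below 3. Therefore the treewidth is 3.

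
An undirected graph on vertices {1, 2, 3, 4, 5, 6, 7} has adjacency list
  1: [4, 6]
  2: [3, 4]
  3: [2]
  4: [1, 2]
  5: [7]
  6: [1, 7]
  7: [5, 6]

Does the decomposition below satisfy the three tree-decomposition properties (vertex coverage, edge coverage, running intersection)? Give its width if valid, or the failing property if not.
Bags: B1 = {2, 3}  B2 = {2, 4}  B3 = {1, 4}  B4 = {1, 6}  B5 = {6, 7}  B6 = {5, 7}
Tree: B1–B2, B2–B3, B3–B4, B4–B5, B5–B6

Every vertex of G appears in some bag (union = {1, 2, 3, 4, 5, 6, 7}); every edge is covered by a bag; and for each vertex v the set of bags containing v is connected in the bag tree. The decomposition is therefore valid. The largest bag has 2 vertices, so the width is 1.

Yes; width 1.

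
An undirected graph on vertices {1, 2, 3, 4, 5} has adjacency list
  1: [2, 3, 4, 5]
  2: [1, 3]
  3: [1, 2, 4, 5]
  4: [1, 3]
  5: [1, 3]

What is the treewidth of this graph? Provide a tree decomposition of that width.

The largest bag has 3 vertices, giving width 2; this decomposition certifies tw(G) ≤ 2. On the other hand G contains the 3-clique {1, 2, 3}. A clique must lie in a single bag of any decomposition, so no decomposition can have width below 2. Combining the bounds, tw(G) = 2.

Treewidth 2.
One optimal decomposition is:
Bags: B1 = {1, 2, 3}  B2 = {1, 3, 5}  B3 = {1, 3, 4}
Tree: B1–B2, B2–B3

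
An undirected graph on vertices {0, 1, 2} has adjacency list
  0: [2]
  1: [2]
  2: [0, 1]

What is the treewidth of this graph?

A width-1 tree decomposition is:
Bags: B1 = {1, 2}  B2 = {0, 2}
Tree: B1–B2
Every bag has size at most 2, so the width is 2 − 1 = 1 and tw(G) ≤ 1. Since G has at least one edge (e.g. 1–2), it is not an edgeless graph, so tw(G) ≥ 1. Hence tw(G) = 1 exactly.

1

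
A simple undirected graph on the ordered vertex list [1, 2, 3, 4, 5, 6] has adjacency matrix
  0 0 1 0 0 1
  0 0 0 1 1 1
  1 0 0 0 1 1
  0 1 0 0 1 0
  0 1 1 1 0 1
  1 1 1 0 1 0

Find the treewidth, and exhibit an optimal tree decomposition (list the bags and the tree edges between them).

Each bag holds 3 vertices, so the decomposition has width 2, which upper-bounds the treewidth. Conversely, {1, 3, 6} is a clique of size 3, and the vertices of any clique must share a bag in every tree decomposition; so some bag has ≥ 3 vertices and tw(G) ≥ 2. Combining the bounds, tw(G) = 2.

Treewidth 2.
One such decomposition:
Bags: B1 = {1, 3, 6}  B2 = {3, 5, 6}  B3 = {2, 5, 6}  B4 = {2, 4, 5}
Tree: B1–B2, B2–B3, B3–B4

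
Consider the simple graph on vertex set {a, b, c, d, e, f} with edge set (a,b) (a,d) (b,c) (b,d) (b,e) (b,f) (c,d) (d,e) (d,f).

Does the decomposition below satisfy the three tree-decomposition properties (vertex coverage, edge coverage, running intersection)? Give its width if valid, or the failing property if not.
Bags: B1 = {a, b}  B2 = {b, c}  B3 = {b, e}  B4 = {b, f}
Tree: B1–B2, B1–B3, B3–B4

No — vertex d appears in no bag.

A tree decomposition must satisfy three properties: every vertex lies in some bag; for every edge, both endpoints lie together in some bag; and for every vertex, the bags containing it form a connected subtree. Here vertex d appears in no bag, so the decomposition is invalid.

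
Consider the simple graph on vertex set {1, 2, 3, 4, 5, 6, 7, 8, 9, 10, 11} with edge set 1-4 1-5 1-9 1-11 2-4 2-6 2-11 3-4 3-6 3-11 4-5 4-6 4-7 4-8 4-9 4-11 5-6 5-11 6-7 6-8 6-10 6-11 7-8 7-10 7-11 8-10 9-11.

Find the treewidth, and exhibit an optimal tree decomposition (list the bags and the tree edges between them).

Treewidth 3.
Bags: B1 = {6, 7, 8, 10}  B2 = {4, 6, 7, 8}  B3 = {4, 6, 7, 11}  B4 = {4, 5, 6, 11}  B5 = {3, 4, 6, 11}  B6 = {1, 4, 5, 11}  B7 = {1, 4, 9, 11}  B8 = {2, 4, 6, 11}
Tree: B1–B2, B2–B3, B3–B4, B3–B5, B4–B6, B6–B7, B4–B8

Each bag holds 4 vertices, so the decomposition has width 3, which upper-bounds the treewidth. On the other hand G contains the 4-clique {6, 7, 8, 10}. A clique must lie in a single bag of any decomposition, so no decomposition can have width below 3. The upper and lower bounds meet at 3, so that is the treewidth.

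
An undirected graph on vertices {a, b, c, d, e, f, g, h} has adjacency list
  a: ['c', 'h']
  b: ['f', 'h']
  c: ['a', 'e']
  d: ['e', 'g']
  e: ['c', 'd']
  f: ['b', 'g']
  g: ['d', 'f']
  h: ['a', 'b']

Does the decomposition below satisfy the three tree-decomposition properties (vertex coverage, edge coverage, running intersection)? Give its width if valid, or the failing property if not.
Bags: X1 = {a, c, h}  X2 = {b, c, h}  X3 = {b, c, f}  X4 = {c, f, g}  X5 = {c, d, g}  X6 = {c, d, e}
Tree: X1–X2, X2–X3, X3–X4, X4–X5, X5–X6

Every vertex of G appears in some bag (union = {a, b, c, d, e, f, g, h}); every edge is covered by a bag; and for each vertex v the set of bags containing v is connected in the bag tree. The decomposition is therefore valid. The largest bag has 3 vertices, so the width is 2.

Yes; width 2.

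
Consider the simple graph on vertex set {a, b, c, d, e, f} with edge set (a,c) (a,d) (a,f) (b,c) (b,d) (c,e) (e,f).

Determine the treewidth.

2

A width-2 tree decomposition is:
Bags: B1 = {a, b, d}  B2 = {a, b, c}  B3 = {a, c, f}  B4 = {c, e, f}
Tree: B1–B2, B2–B3, B3–B4
Every bag has size at most 3, so the width is 3 − 1 = 2 and tw(G) ≤ 2. For the lower bound, G contains the cycle d–b–c–a–d, so G is not a forest; only forests have treewidth ≤ 1, hence tw(G) ≥ 2. Therefore the treewidth is 2.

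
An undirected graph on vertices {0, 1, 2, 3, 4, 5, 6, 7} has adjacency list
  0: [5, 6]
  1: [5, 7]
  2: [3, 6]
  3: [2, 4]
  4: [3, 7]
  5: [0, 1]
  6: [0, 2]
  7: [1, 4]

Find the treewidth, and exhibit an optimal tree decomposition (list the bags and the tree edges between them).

Treewidth 2.
One optimal decomposition is:
Bags: B1 = {1, 5, 7}  B2 = {0, 5, 7}  B3 = {0, 6, 7}  B4 = {2, 6, 7}  B5 = {2, 3, 7}  B6 = {3, 4, 7}
Tree: B1–B2, B2–B3, B3–B4, B4–B5, B5–B6

The largest bag has 3 vertices, giving width 2; this decomposition certifies tw(G) ≤ 2. The edges 7–1–5–0–6–2–3–4–7 form a cycle, so G is not a tree and its treewidth is at least 2. Combining the bounds, tw(G) = 2.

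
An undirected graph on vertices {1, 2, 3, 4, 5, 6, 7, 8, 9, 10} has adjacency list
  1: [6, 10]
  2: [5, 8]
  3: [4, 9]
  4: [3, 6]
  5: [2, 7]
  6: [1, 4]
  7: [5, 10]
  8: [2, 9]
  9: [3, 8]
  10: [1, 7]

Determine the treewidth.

A width-2 tree decomposition is:
Bags: B1 = {1, 4, 6}  B2 = {1, 4, 10}  B3 = {4, 7, 10}  B4 = {4, 5, 7}  B5 = {2, 4, 5}  B6 = {2, 4, 8}  B7 = {4, 8, 9}  B8 = {3, 4, 9}
Tree: B1–B2, B2–B3, B3–B4, B4–B5, B5–B6, B6–B7, B7–B8
Each bag holds 3 vertices, so the decomposition has width 2, which upper-bounds the treewidth. For the lower bound, G contains the cycle 4–6–1–10–7–5–2–8–9–3–4, so G is not a forest; only forests have treewidth ≤ 1, hence tw(G) ≥ 2. Combining the bounds, tw(G) = 2.

2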